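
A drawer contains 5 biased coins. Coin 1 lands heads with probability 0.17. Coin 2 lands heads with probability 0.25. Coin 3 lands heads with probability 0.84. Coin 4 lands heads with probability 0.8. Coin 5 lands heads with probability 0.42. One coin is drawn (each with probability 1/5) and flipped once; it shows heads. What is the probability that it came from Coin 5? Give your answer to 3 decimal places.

Posterior probability ≈ 0.169

Tabulate prior·likelihood by source: [1] prior 0.2, lik 0.17, product 0.03400; [2] prior 0.2, lik 0.25, product 0.05000; [3] prior 0.2, lik 0.84, product 0.1680; [4] prior 0.2, lik 0.8, product 0.1600; [5] prior 0.2, lik 0.42, product 0.08400.
Normalizing constant = 0.49600; the posterior for Coin 5 is its product over the sum, 0.08400/0.49600 = 0.169.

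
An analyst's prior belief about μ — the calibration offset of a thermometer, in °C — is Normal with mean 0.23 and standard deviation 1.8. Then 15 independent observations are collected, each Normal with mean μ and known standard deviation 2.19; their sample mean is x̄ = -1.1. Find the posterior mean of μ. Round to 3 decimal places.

Prior precision 1/τ₀² = 1/1.8² = 0.308642; data precision n/σ² = 15/2.19² = 3.12754.
Posterior precision = 0.308642 + 3.12754 = 3.43618.
Posterior mean = (0.308642·0.23 + 3.12754·-1.1) / 3.43618 = -0.981.

Posterior mean ≈ -0.981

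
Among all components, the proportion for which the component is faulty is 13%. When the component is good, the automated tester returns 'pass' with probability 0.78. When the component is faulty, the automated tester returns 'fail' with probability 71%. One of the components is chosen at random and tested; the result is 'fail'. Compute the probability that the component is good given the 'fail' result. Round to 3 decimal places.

P(¬H | E) ≈ 0.675

Write H for 'the component is faulty'. Prior odds H:¬H = 0.13/0.87 = 0.14943. For the 'fail' outcome, the likelihood ratio is 0.71/0.22 = 3.2273.
Posterior odds = 0.14943 × 3.2273 = 0.48224, so P(H|E) = 0.48224/(1+0.48224) = 0.325. Then P(¬H|E) = 1 − 0.325 = 0.675.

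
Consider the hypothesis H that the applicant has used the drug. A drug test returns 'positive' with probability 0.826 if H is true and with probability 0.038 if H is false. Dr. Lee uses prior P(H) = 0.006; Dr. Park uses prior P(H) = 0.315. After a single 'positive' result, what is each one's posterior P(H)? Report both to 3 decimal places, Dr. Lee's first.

Dr. Lee: 0.116; Dr. Park: 0.909

The likelihood ratio for a 'positive' result is 0.826/0.038 = 21.737.
Dr. Lee: prior odds 0.006/0.994 = 0.0060362; posterior odds 0.13121; posterior probability 0.116.
Dr. Park: prior odds 0.315/0.685 = 0.45985; posterior odds 9.9958; posterior probability 0.909.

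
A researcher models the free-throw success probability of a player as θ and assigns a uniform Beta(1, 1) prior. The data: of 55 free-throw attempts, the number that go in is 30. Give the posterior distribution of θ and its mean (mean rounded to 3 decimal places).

Posterior: Beta(31, 26); mean ≈ 0.544

Observing 30 successes and 25 failures updates Beta(1, 1) by adding the success and failure counts to the two shape parameters: α = 1+30 = 31, β = 1+25 = 26.
E[θ | data] = 31/(31+26) = 0.544.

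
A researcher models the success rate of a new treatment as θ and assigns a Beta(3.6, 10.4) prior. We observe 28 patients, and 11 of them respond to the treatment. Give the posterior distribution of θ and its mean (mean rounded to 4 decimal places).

The binomial likelihood is conjugate to the Beta prior: with 11 successes and 17 failures, the posterior is Beta(3.6+11, 10.4+17) = Beta(14.6, 27.4).
E[θ | data] = 14.6/(14.6+27.4) = 0.3476.

Posterior: Beta(14.6, 27.4); mean ≈ 0.3476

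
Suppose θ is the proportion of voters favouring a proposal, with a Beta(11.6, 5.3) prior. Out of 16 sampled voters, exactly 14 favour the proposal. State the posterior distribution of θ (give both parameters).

The binomial likelihood is conjugate to the Beta prior: with 14 successes and 2 failures, the posterior is Beta(11.6+14, 5.3+2) = Beta(25.6, 7.3).

Posterior: Beta(25.6, 7.3)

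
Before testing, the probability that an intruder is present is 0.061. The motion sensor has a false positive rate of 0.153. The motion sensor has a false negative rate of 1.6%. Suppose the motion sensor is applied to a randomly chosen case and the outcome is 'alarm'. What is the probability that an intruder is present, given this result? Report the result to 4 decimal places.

P(H | E) ≈ 0.2947

Let H be the event that an intruder is present. P(H) = 0.061, so P(¬H) = 0.939. With E the 'alarm' result, P(E|H) = 0.984 and P(E|¬H) = 0.153.
P(E) = 0.984·0.061 + 0.153·0.939 = 0.060024 + 0.14367 = 0.20369.
By Bayes' theorem, P(H|E) = 0.060024 / 0.20369 = 0.2947.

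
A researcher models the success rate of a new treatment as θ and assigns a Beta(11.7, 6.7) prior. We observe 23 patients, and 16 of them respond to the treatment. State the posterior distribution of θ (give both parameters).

Posterior: Beta(27.7, 13.7)

Observing 16 successes and 7 failures updates Beta(11.7, 6.7) by adding the success and failure counts to the two shape parameters: α = 11.7+16 = 27.7, β = 6.7+7 = 13.7.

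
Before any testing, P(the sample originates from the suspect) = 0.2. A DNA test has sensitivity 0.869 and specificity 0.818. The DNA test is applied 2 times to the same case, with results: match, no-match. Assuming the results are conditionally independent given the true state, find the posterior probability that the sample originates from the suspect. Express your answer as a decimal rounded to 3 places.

With H the event that the sample originates from the suspect, the joint likelihood of the observed sequence is P(data|H) = 0.869·0.131 = 0.11384 and P(data|¬H) = 0.182·0.818 = 0.14888.
Bayes: P(H|data) = 0.2·0.11384 / (0.2·0.11384 + 0.8·0.14888) = 0.022768/0.14187 = 0.1605.

Posterior P(H) ≈ 0.160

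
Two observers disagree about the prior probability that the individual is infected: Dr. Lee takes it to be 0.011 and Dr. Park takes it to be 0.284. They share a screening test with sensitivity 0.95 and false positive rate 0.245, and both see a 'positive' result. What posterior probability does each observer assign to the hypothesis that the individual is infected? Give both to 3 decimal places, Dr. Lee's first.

P('+'|H) = 0.95, P('+'|¬H) = 0.245.
Dr. Lee: numerator 0.95·0.011 = 0.010450; evidence = 0.010450+0.245·0.989 = 0.25276; posterior = 0.041.
Dr. Park: numerator 0.95·0.284 = 0.26980; evidence = 0.26980+0.245·0.716 = 0.44522; posterior = 0.606.

Dr. Lee: 0.041; Dr. Park: 0.606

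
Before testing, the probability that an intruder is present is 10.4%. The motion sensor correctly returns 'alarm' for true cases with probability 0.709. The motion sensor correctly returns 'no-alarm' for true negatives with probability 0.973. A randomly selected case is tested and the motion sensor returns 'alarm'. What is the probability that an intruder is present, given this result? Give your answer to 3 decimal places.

Write H for 'an intruder is present'. Prior odds H:¬H = 0.104/0.896 = 0.11607. For the 'alarm' outcome, the likelihood ratio is 0.709/0.027 = 26.259.
Posterior odds = 0.11607 × 26.259 = 3.0479, so P(H|E) = 3.0479/(1+3.0479) = 0.753.

P(H | E) ≈ 0.753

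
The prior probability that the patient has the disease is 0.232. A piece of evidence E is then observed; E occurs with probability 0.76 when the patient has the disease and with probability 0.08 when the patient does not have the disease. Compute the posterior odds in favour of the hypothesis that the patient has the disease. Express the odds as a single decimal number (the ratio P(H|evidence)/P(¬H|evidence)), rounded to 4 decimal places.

Prior odds = 0.232/(1−0.232) = 0.30208.
Likelihood ratio for E = 0.76/0.08 = 9.5000.
Posterior odds = prior odds × LR = 2.8698.

Posterior odds ≈ 2.8698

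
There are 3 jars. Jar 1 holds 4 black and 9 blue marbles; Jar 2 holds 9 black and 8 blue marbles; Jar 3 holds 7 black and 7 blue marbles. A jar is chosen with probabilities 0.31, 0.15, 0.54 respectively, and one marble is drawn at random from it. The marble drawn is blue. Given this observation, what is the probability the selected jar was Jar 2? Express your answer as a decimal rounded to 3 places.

Posterior probability ≈ 0.127

P(blue|Jar 1) = 0.6923; P(blue|Jar 2) = 0.4706; P(blue|Jar 3) = 0.5.
Prior × likelihood for each source: 0.31·0.6923=0.2146, 0.15·0.4706=0.07059, 0.54·0.5=0.2700. Summing gives P(blue) = 0.55520.
P(Jar 2 | blue) = 0.07059 / 0.55520 = 0.127.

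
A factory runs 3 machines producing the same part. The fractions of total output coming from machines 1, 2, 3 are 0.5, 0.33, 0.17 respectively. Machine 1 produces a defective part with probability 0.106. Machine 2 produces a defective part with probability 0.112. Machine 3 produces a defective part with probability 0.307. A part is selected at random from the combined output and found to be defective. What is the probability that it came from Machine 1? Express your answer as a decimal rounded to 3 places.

Posterior probability ≈ 0.373

Tabulate prior·likelihood by source: [1] prior 0.5, lik 0.106, product 0.05300; [2] prior 0.33, lik 0.112, product 0.03696; [3] prior 0.17, lik 0.307, product 0.05219.
Normalizing constant = 0.14215; the posterior for Machine 1 is its product over the sum, 0.05300/0.14215 = 0.373.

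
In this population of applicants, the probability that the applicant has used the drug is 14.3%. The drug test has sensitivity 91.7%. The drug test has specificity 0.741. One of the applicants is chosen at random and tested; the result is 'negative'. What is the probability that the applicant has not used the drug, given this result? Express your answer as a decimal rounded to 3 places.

P(¬H | E) ≈ 0.982

Write H for 'the applicant has used the drug'. Prior odds H:¬H = 0.143/0.857 = 0.16686. For the 'negative' outcome, the likelihood ratio is 0.083/0.741 = 0.11201.
Posterior odds = 0.16686 × 0.11201 = 0.018690, so P(H|E) = 0.018690/(1+0.018690) = 0.018. Then P(¬H|E) = 1 − 0.018 = 0.982.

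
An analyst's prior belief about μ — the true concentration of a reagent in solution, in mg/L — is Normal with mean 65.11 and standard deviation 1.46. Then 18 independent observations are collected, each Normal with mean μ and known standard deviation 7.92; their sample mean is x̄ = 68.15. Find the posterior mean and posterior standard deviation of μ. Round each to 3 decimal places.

With known σ, the Normal prior is conjugate. Weight on the data is w = (n/σ²)/(n/σ² + 1/τ₀²) = 0.286961/(0.286961+0.469131) = 0.37953.
Posterior mean = w·x̄ + (1−w)·μ₀ = 0.37953·68.15 + 0.62047·65.11 = 66.264. Posterior variance = 1/(0.286961+0.469131) = 1.32259, so SD = 1.150.

Posterior mean ≈ 66.264; posterior SD ≈ 1.150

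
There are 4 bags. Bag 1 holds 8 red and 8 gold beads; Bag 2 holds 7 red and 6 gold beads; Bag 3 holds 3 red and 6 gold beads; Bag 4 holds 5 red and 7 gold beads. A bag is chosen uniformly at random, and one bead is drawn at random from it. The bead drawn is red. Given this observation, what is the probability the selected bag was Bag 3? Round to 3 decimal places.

Posterior probability ≈ 0.186

P(red|Bag 1) = 0.5; P(red|Bag 2) = 0.5385; P(red|Bag 3) = 0.3333; P(red|Bag 4) = 0.4167.
Prior × likelihood for each source: 0.25·0.5=0.1250, 0.25·0.5385=0.1346, 0.25·0.3333=0.08333, 0.25·0.4167=0.1042. Summing gives P(red) = 0.44712.
P(Bag 3 | red) = 0.08333 / 0.44712 = 0.186.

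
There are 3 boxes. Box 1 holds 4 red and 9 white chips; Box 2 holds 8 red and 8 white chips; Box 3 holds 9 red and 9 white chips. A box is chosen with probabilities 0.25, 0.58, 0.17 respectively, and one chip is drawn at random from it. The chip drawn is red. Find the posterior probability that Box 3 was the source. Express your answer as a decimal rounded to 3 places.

Posterior probability ≈ 0.188

P(red|Box 1) = 0.3077; P(red|Box 2) = 0.5; P(red|Box 3) = 0.5.
Prior × likelihood for each source: 0.25·0.3077=0.07692, 0.58·0.5=0.2900, 0.17·0.5=0.08500. Summing gives P(red) = 0.45192.
P(Box 3 | red) = 0.08500 / 0.45192 = 0.188.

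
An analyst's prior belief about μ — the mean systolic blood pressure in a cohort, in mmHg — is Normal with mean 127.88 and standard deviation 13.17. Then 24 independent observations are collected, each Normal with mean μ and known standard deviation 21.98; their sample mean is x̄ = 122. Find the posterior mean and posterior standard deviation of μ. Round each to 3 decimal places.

With known σ, the Normal prior is conjugate. Weight on the data is w = (n/σ²)/(n/σ² + 1/τ₀²) = 0.0496771/(0.0496771+0.00576539) = 0.89601.
Posterior mean = w·x̄ + (1−w)·μ₀ = 0.89601·122 + 0.10399·127.88 = 122.611. Posterior variance = 1/(0.0496771+0.00576539) = 18.0367, so SD = 4.247.

Posterior mean ≈ 122.611; posterior SD ≈ 4.247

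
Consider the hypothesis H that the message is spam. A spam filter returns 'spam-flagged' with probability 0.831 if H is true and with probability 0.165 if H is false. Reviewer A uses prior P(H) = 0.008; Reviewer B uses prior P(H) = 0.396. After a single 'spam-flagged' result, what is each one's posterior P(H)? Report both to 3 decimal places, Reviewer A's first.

The likelihood ratio for a 'spam-flagged' result is 0.831/0.165 = 5.0364.
Reviewer A: prior odds 0.008/0.992 = 0.0080645; posterior odds 0.040616; posterior probability 0.039.
Reviewer B: prior odds 0.396/0.604 = 0.65563; posterior odds 3.3020; posterior probability 0.768.

Reviewer A: 0.039; Reviewer B: 0.768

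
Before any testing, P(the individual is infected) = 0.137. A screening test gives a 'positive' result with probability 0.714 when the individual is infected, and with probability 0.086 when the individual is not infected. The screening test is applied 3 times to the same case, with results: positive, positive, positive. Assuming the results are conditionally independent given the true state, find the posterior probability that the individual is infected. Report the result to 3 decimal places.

Let H be the event that the individual is infected; start with P(H) = 0.137. P('positive'|H) = 0.714, P('positive'|¬H) = 0.086.
Update on result 1 ('positive'): P(H) ← 0.714·0.1370 / (0.714·0.1370 + 0.086·0.8630) = 0.097818/0.17204 = 0.5686.
Update on result 2 ('positive'): P(H) ← 0.714·0.5686 / (0.714·0.5686 + 0.086·0.4314) = 0.40597/0.44307 = 0.9163.
Update on result 3 ('positive'): P(H) ← 0.714·0.9163 / (0.714·0.9163 + 0.086·0.0837) = 0.65421/0.66141 = 0.9891.

Posterior P(H) ≈ 0.989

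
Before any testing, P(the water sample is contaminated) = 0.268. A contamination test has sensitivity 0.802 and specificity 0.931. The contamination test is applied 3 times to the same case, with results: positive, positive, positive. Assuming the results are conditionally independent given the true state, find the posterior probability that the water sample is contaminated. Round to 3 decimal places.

With H the event that the water sample is contaminated, the joint likelihood of the observed sequence is P(data|H) = 0.802·0.802·0.802 = 0.51585 and P(data|¬H) = 0.069·0.069·0.069 = 0.00032851.
Bayes: P(H|data) = 0.268·0.51585 / (0.268·0.51585 + 0.732·0.00032851) = 0.13825/0.13849 = 0.9983.

Posterior P(H) ≈ 0.998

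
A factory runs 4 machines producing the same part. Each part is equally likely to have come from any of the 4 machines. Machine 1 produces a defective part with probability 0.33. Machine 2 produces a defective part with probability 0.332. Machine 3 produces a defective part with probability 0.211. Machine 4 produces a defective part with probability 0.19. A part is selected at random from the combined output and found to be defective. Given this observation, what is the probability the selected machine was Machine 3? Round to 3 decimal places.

Tabulate prior·likelihood by source: [1] prior 0.25, lik 0.33, product 0.08250; [2] prior 0.25, lik 0.332, product 0.08300; [3] prior 0.25, lik 0.211, product 0.05275; [4] prior 0.25, lik 0.19, product 0.04750.
Normalizing constant = 0.26575; the posterior for Machine 3 is its product over the sum, 0.05275/0.26575 = 0.198.

Posterior probability ≈ 0.198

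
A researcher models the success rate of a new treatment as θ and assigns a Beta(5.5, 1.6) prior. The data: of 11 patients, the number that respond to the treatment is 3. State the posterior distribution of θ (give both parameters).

The binomial likelihood is conjugate to the Beta prior: with 3 successes and 8 failures, the posterior is Beta(5.5+3, 1.6+8) = Beta(8.5, 9.6).

Posterior: Beta(8.5, 9.6)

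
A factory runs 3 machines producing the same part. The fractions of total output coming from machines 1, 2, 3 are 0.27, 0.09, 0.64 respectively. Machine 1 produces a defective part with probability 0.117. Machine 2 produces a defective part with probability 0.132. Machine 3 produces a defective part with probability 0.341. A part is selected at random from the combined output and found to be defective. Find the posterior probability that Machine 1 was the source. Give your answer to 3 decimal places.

P(defective|M1) = 0.117; P(defective|M2) = 0.132; P(defective|M3) = 0.341.
Prior × likelihood for each source: 0.27·0.117=0.03159, 0.09·0.132=0.01188, 0.64·0.341=0.2182. Summing gives P(defective) = 0.26171.
P(Machine 1 | defective) = 0.03159 / 0.26171 = 0.121.

Posterior probability ≈ 0.121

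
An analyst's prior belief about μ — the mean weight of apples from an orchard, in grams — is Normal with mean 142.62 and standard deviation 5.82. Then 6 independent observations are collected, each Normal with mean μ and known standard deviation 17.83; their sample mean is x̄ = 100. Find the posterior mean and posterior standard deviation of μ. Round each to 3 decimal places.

Posterior mean ≈ 125.999; posterior SD ≈ 4.546

With known σ, the Normal prior is conjugate. Weight on the data is w = (n/σ²)/(n/σ² + 1/τ₀²) = 0.0188733/(0.0188733+0.0295226) = 0.38998.
Posterior mean = w·x̄ + (1−w)·μ₀ = 0.38998·100 + 0.61002·142.62 = 125.999. Posterior variance = 1/(0.0188733+0.0295226) = 20.6629, so SD = 4.546.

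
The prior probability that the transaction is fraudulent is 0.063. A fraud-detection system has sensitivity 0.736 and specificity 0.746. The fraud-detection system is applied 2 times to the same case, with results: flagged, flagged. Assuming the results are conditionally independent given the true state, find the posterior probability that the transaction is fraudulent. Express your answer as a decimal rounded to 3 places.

Let H be the event that the transaction is fraudulent; start with P(H) = 0.063. P('flagged'|H) = 0.736, P('flagged'|¬H) = 0.254.
Update on result 1 ('flagged'): P(H) ← 0.736·0.0630 / (0.736·0.0630 + 0.254·0.9370) = 0.046368/0.28437 = 0.1631.
Update on result 2 ('flagged'): P(H) ← 0.736·0.1631 / (0.736·0.1631 + 0.254·0.8369) = 0.12001/0.33259 = 0.3608.

Posterior P(H) ≈ 0.361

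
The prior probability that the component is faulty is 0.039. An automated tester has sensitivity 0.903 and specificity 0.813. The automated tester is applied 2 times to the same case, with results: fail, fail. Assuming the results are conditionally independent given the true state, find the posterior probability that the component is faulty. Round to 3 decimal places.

With H the event that the component is faulty, the joint likelihood of the observed sequence is P(data|H) = 0.903·0.903 = 0.81541 and P(data|¬H) = 0.187·0.187 = 0.034969.
Bayes: P(H|data) = 0.039·0.81541 / (0.039·0.81541 + 0.961·0.034969) = 0.031801/0.065406 = 0.4862.

Posterior P(H) ≈ 0.486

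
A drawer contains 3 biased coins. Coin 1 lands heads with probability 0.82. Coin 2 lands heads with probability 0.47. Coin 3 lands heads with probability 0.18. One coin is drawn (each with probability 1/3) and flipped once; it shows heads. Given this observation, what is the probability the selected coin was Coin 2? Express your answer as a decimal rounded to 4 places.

P(heads|C1) = 0.82; P(heads|C2) = 0.47; P(heads|C3) = 0.18.
Prior × likelihood for each source: 0.333333·0.82=0.2733, 0.333333·0.47=0.1567, 0.333333·0.18=0.06000. Summing gives P(heads) = 0.49000.
P(Coin 2 | heads) = 0.1567 / 0.49000 = 0.3197.

Posterior probability ≈ 0.3197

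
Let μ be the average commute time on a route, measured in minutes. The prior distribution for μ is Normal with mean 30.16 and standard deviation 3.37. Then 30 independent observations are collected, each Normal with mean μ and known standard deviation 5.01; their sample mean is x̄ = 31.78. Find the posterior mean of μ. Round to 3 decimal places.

Prior precision 1/τ₀² = 1/3.37² = 0.0880522; data precision n/σ² = 30/5.01² = 1.19521.
Posterior precision = 0.0880522 + 1.19521 = 1.28327.
Posterior mean = (0.0880522·30.16 + 1.19521·31.78) / 1.28327 = 31.669.

Posterior mean ≈ 31.669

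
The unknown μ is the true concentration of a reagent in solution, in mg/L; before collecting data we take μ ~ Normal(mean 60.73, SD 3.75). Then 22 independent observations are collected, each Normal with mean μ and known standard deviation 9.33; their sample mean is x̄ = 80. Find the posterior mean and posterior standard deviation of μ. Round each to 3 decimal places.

Posterior mean ≈ 75.769; posterior SD ≈ 1.757

Prior precision 1/τ₀² = 1/3.75² = 0.0711111; data precision n/σ² = 22/9.33² = 0.252732.
Posterior precision = 0.0711111 + 0.252732 = 0.323843, giving posterior SD = 1/√0.323843 = 1.757.
Posterior mean = (0.0711111·60.73 + 0.252732·80) / 0.323843 = 75.769.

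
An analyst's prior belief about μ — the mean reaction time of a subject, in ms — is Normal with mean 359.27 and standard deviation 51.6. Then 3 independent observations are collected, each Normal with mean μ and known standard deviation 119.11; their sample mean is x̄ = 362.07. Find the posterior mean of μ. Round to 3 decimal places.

Prior precision 1/τ₀² = 1/51.6² = 0.00037558; data precision n/σ² = 3/119.11² = 0.00021146.
Posterior precision = 0.00037558 + 0.00021146 = 0.00058704.
Posterior mean = (0.00037558·359.27 + 0.00021146·362.07) / 0.00058704 = 360.279.

Posterior mean ≈ 360.279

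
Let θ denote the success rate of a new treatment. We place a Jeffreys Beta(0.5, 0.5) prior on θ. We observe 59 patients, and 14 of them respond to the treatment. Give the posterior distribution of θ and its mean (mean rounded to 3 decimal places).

Observing 14 successes and 45 failures updates Beta(0.5, 0.5) by adding the success and failure counts to the two shape parameters: α = 0.5+14 = 14.5, β = 0.5+45 = 45.5.
E[θ | data] = 14.5/(14.5+45.5) = 0.242.

Posterior: Beta(14.5, 45.5); mean ≈ 0.242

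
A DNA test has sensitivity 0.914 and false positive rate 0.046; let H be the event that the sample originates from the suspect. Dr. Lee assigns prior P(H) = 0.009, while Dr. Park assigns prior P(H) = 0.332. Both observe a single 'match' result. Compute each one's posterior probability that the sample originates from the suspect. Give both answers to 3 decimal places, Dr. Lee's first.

Dr. Lee: 0.153; Dr. Park: 0.908

P('+'|H) = 0.914, P('+'|¬H) = 0.046.
Dr. Lee: numerator 0.914·0.009 = 0.0082260; evidence = 0.0082260+0.046·0.991 = 0.053812; posterior = 0.153.
Dr. Park: numerator 0.914·0.332 = 0.30345; evidence = 0.30345+0.046·0.668 = 0.33418; posterior = 0.908.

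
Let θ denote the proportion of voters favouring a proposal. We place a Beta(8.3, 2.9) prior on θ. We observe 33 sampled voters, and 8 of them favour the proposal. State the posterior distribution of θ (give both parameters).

Observing 8 successes and 25 failures updates Beta(8.3, 2.9) by adding the success and failure counts to the two shape parameters: α = 8.3+8 = 16.3, β = 2.9+25 = 27.9.

Posterior: Beta(16.3, 27.9)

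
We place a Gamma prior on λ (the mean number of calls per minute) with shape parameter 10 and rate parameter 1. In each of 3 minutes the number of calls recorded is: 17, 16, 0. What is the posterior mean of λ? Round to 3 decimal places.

Total count ∑xᵢ = 33 over n = 3 minutes.
Gamma is conjugate to the Poisson likelihood: posterior is Gamma(shape = 10+33 = 43, rate = 1+3 = 4).
Posterior mean = shape/rate = 43/4 = 10.750.

Posterior mean ≈ 10.750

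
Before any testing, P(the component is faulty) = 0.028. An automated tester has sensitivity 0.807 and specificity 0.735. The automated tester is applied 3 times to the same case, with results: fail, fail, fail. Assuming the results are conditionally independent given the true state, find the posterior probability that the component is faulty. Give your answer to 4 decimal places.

Posterior P(H) ≈ 0.4486

With H the event that the component is faulty, the joint likelihood of the observed sequence is P(data|H) = 0.807·0.807·0.807 = 0.52556 and P(data|¬H) = 0.265·0.265·0.265 = 0.018610.
Bayes: P(H|data) = 0.028·0.52556 / (0.028·0.52556 + 0.972·0.018610) = 0.014716/0.032804 = 0.4486.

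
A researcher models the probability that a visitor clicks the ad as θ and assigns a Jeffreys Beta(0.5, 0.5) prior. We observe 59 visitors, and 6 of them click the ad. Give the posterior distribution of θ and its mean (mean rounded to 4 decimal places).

Observing 6 successes and 53 failures updates Beta(0.5, 0.5) by adding the success and failure counts to the two shape parameters: α = 0.5+6 = 6.5, β = 0.5+53 = 53.5.
Posterior mean = α/(α+β) = 6.5/60 = 0.1083.

Posterior: Beta(6.5, 53.5); mean ≈ 0.1083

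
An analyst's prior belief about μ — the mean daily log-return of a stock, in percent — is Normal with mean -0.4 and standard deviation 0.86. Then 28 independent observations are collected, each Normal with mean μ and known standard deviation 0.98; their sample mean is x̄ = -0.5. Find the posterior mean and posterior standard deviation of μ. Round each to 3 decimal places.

Posterior mean ≈ -0.496; posterior SD ≈ 0.181

Prior precision 1/τ₀² = 1/0.86² = 1.35208; data precision n/σ² = 28/0.98² = 29.1545.
Posterior precision = 1.35208 + 29.1545 = 30.5066, giving posterior SD = 1/√30.5066 = 0.181.
Posterior mean = (1.35208·-0.4 + 29.1545·-0.5) / 30.5066 = -0.496.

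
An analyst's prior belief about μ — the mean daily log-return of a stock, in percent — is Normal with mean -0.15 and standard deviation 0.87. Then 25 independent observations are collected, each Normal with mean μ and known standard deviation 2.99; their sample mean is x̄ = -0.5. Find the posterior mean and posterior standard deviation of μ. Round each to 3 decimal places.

With known σ, the Normal prior is conjugate. Weight on the data is w = (n/σ²)/(n/σ² + 1/τ₀²) = 2.79639/(2.79639+1.32118) = 0.67914.
Posterior mean = w·x̄ + (1−w)·μ₀ = 0.67914·-0.5 + 0.32086·-0.15 = -0.388. Posterior variance = 1/(2.79639+1.32118) = 0.242862, so SD = 0.493.

Posterior mean ≈ -0.388; posterior SD ≈ 0.493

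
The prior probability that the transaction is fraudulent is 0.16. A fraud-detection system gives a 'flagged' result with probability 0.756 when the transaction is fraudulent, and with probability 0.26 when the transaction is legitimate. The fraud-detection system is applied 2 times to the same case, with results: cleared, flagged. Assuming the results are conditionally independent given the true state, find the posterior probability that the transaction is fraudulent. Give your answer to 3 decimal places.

Posterior P(H) ≈ 0.154

With H the event that the transaction is fraudulent, the joint likelihood of the observed sequence is P(data|H) = 0.244·0.756 = 0.18446 and P(data|¬H) = 0.74·0.26 = 0.19240.
Bayes: P(H|data) = 0.16·0.18446 / (0.16·0.18446 + 0.84·0.19240) = 0.029514/0.19113 = 0.1544.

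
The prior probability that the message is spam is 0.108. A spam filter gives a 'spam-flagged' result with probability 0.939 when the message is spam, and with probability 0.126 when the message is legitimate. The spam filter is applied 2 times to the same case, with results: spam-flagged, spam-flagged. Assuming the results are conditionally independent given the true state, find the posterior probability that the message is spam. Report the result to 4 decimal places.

With H the event that the message is spam, the joint likelihood of the observed sequence is P(data|H) = 0.939·0.939 = 0.88172 and P(data|¬H) = 0.126·0.126 = 0.015876.
Bayes: P(H|data) = 0.108·0.88172 / (0.108·0.88172 + 0.892·0.015876) = 0.095226/0.10939 = 0.8705.

Posterior P(H) ≈ 0.8705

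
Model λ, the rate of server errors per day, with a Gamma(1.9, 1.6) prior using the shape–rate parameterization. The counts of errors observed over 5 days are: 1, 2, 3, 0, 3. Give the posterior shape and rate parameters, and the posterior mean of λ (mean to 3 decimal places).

The Poisson likelihood adds the total count to the shape and the number of exposure periods to the rate. Here ∑xᵢ = 9 and n = 5, so shape 1.9→10.9 and rate 1.6→6.6.
Posterior mean = shape/rate = 10.9/6.6 = 1.652.

Posterior: Gamma(shape=10.9, rate=6.6); mean ≈ 1.652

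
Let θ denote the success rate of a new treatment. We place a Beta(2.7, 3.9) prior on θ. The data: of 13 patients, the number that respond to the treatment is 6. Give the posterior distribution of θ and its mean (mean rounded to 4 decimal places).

Posterior: Beta(8.7, 10.9); mean ≈ 0.4439

The binomial likelihood is conjugate to the Beta prior: with 6 successes and 7 failures, the posterior is Beta(2.7+6, 3.9+7) = Beta(8.7, 10.9).
Posterior mean = α/(α+β) = 8.7/19.6 = 0.4439.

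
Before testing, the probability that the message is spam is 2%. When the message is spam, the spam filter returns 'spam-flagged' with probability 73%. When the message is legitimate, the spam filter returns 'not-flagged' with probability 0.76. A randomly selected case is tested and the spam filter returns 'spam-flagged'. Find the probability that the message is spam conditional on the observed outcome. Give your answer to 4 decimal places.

Write H for 'the message is spam'. Prior odds H:¬H = 0.02/0.98 = 0.020408. For the 'spam-flagged' outcome, the likelihood ratio is 0.73/0.24 = 3.0417.
Posterior odds = 0.020408 × 3.0417 = 0.062075, so P(H|E) = 0.062075/(1+0.062075) = 0.0584.

P(H | E) ≈ 0.0584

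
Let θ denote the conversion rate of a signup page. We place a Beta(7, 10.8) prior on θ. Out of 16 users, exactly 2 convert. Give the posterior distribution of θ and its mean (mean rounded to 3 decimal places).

Observing 2 successes and 14 failures updates Beta(7, 10.8) by adding the success and failure counts to the two shape parameters: α = 7+2 = 9, β = 10.8+14 = 24.8.
E[θ | data] = 9/(9+24.8) = 0.266.

Posterior: Beta(9, 24.8); mean ≈ 0.266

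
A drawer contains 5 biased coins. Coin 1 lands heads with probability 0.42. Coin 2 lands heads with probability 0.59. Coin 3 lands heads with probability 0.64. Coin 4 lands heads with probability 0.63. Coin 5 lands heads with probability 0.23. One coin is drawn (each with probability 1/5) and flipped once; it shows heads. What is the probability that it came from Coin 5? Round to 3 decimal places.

Posterior probability ≈ 0.092

Tabulate prior·likelihood by source: [1] prior 0.2, lik 0.42, product 0.08400; [2] prior 0.2, lik 0.59, product 0.1180; [3] prior 0.2, lik 0.64, product 0.1280; [4] prior 0.2, lik 0.63, product 0.1260; [5] prior 0.2, lik 0.23, product 0.04600.
Normalizing constant = 0.50200; the posterior for Coin 5 is its product over the sum, 0.04600/0.50200 = 0.092.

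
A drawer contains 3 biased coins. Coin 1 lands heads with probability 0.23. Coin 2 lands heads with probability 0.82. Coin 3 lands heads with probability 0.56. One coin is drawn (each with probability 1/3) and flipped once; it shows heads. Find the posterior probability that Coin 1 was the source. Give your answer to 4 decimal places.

P(heads|C1) = 0.23; P(heads|C2) = 0.82; P(heads|C3) = 0.56.
Prior × likelihood for each source: 0.333333·0.23=0.07667, 0.333333·0.82=0.2733, 0.333333·0.56=0.1867. Summing gives P(heads) = 0.53667.
P(Coin 1 | heads) = 0.07667 / 0.53667 = 0.1429.

Posterior probability ≈ 0.1429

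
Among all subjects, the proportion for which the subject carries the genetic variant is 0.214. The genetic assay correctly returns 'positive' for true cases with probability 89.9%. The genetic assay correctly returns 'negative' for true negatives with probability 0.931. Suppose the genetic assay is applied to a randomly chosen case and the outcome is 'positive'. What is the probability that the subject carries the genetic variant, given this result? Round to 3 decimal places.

P(H | E) ≈ 0.780

Write H for 'the subject carries the genetic variant'. Prior odds H:¬H = 0.214/0.786 = 0.27226. For the 'positive' outcome, the likelihood ratio is 0.899/0.069 = 13.029.
Posterior odds = 0.27226 × 13.029 = 3.5473, so P(H|E) = 3.5473/(1+3.5473) = 0.780.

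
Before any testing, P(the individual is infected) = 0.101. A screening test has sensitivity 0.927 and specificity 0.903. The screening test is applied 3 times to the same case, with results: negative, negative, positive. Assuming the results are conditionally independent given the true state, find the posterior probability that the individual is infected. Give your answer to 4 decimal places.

With H the event that the individual is infected, the joint likelihood of the observed sequence is P(data|H) = 0.073·0.073·0.927 = 0.0049400 and P(data|¬H) = 0.903·0.903·0.097 = 0.079095.
Bayes: P(H|data) = 0.101·0.0049400 / (0.101·0.0049400 + 0.899·0.079095) = 0.00049894/0.071605 = 0.0070.

Posterior P(H) ≈ 0.0070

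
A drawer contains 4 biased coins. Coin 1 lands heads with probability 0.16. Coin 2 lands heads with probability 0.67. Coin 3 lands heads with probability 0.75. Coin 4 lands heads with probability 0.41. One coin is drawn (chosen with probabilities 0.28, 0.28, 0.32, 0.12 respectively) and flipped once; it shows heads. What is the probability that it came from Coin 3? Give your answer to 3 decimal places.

Posterior probability ≈ 0.460

Tabulate prior·likelihood by source: [1] prior 0.28, lik 0.16, product 0.04480; [2] prior 0.28, lik 0.67, product 0.1876; [3] prior 0.32, lik 0.75, product 0.2400; [4] prior 0.12, lik 0.41, product 0.04920.
Normalizing constant = 0.52160; the posterior for Coin 3 is its product over the sum, 0.2400/0.52160 = 0.460.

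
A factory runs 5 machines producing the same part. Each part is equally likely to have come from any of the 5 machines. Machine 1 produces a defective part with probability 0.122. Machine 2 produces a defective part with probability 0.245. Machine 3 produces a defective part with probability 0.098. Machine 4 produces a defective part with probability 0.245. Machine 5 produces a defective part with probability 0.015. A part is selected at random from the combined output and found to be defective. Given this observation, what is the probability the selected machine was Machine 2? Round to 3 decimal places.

Posterior probability ≈ 0.338

P(defective|M1) = 0.122; P(defective|M2) = 0.245; P(defective|M3) = 0.098; P(defective|M4) = 0.245; P(defective|M5) = 0.015.
Prior × likelihood for each source: 0.2·0.122=0.02440, 0.2·0.245=0.04900, 0.2·0.098=0.01960, 0.2·0.245=0.04900, 0.2·0.015=0.003000. Summing gives P(defective) = 0.14500.
P(Machine 2 | defective) = 0.04900 / 0.14500 = 0.338.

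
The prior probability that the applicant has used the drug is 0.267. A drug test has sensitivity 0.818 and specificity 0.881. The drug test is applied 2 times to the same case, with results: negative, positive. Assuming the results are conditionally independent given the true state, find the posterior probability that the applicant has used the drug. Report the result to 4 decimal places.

Posterior P(H) ≈ 0.3409

Let H be the event that the applicant has used the drug; start with P(H) = 0.267. P('positive'|H) = 0.818, P('positive'|¬H) = 0.119.
Update on result 1 ('negative'): P(H) ← 0.182·0.2670 / (0.182·0.2670 + 0.881·0.7330) = 0.048594/0.69437 = 0.0700.
Update on result 2 ('positive'): P(H) ← 0.818·0.0700 / (0.818·0.0700 + 0.119·0.9300) = 0.057246/0.16792 = 0.3409.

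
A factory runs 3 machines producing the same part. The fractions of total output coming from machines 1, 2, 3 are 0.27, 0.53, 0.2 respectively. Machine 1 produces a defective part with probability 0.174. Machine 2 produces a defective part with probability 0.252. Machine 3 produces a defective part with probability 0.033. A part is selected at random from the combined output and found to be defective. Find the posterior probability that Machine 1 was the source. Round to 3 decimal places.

P(defective|M1) = 0.174; P(defective|M2) = 0.252; P(defective|M3) = 0.033.
Prior × likelihood for each source: 0.27·0.174=0.04698, 0.53·0.252=0.1336, 0.2·0.033=0.006600. Summing gives P(defective) = 0.18714.
P(Machine 1 | defective) = 0.04698 / 0.18714 = 0.251.

Posterior probability ≈ 0.251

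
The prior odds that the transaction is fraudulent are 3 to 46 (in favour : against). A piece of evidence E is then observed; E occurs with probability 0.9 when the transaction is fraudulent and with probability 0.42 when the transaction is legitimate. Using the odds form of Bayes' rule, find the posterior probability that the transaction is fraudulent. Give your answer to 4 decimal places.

Prior odds = 3/46 = 0.065217. In log-odds, ln(0.065217) = -2.7300.
Add log likelihood ratio: ln(2.1429) = 0.76214.
Posterior log-odds = -1.9679, so posterior odds = exp(-1.9679) = 0.13975. Converting, P(H|E) = 0.13975/1.1398 = 0.1226.

Posterior probability ≈ 0.1226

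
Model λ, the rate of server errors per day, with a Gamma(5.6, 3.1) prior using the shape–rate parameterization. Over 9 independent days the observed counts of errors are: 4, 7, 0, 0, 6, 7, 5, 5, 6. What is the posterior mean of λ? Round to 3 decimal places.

The Poisson likelihood adds the total count to the shape and the number of exposure periods to the rate. Here ∑xᵢ = 40 and n = 9, so shape 5.6→45.6 and rate 3.1→12.1.
E[λ | data] = 45.6/12.1 = 3.769.

Posterior mean ≈ 3.769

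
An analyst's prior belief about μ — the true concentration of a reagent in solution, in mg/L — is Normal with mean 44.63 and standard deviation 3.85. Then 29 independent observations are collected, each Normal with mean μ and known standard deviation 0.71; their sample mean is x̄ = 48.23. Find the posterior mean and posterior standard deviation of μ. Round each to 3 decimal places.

Posterior mean ≈ 48.226; posterior SD ≈ 0.132

Prior precision 1/τ₀² = 1/3.85² = 0.0674650; data precision n/σ² = 29/0.71² = 57.5283.
Posterior precision = 0.0674650 + 57.5283 = 57.5957, giving posterior SD = 1/√57.5957 = 0.132.
Posterior mean = (0.0674650·44.63 + 57.5283·48.23) / 57.5957 = 48.226.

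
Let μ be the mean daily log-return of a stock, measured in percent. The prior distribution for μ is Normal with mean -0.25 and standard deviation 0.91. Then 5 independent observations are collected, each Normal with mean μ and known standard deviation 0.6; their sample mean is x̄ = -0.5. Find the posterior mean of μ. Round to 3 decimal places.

Prior precision 1/τ₀² = 1/0.91² = 1.20758; data precision n/σ² = 5/0.6² = 13.8889.
Posterior precision = 1.20758 + 13.8889 = 15.0965.
Posterior mean = (1.20758·-0.25 + 13.8889·-0.5) / 15.0965 = -0.480.

Posterior mean ≈ -0.480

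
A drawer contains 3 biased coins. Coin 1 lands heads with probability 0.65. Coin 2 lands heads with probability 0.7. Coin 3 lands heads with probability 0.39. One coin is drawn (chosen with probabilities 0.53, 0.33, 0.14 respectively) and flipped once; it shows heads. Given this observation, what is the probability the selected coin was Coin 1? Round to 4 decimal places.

Posterior probability ≈ 0.5467

P(heads|C1) = 0.65; P(heads|C2) = 0.7; P(heads|C3) = 0.39.
Prior × likelihood for each source: 0.53·0.65=0.3445, 0.33·0.7=0.2310, 0.14·0.39=0.05460. Summing gives P(heads) = 0.63010.
P(Coin 1 | heads) = 0.3445 / 0.63010 = 0.5467.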